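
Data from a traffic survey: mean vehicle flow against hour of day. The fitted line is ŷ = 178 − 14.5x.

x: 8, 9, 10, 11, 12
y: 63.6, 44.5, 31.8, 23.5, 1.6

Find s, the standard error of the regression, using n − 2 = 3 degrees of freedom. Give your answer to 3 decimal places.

s = 3.819

x=8: ŷ = 178 − 14.5·8 = 62; r = 63.6 − 62 = 1.6
x=9: ŷ = 178 − 14.5·9 = 47.5; r = 44.5 − 47.5 = -3
x=10: ŷ = 178 − 14.5·10 = 33; r = 31.8 − 33 = -1.2
x=11: ŷ = 178 − 14.5·11 = 18.5; r = 23.5 − 18.5 = 5
x=12: ŷ = 178 − 14.5·12 = 4; r = 1.6 − 4 = -2.4
SSE = 2.56 + 9 + 1.44 + 25 + 5.76 = 43.76
s = √(43.76/3) = √14.5867 ≈ 3.819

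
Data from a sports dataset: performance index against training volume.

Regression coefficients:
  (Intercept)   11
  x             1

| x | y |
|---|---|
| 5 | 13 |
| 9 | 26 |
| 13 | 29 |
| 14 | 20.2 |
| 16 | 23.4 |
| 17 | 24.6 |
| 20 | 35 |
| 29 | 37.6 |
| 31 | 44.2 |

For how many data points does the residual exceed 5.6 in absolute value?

1

x=5: ŷ = 11 + 5 = 16; r = 13 − 16 = -3
x=9: ŷ = 11 + 9 = 20; r = 26 − 20 = 6
x=13: ŷ = 11 + 13 = 24; r = 29 − 24 = 5
x=14: ŷ = 11 + 14 = 25; r = 20.2 − 25 = -4.8
x=16: ŷ = 11 + 16 = 27; r = 23.4 − 27 = -3.6
x=17: ŷ = 11 + 17 = 28; r = 24.6 − 28 = -3.4
x=20: ŷ = 11 + 20 = 31; r = 35 − 31 = 4
x=29: ŷ = 11 + 29 = 40; r = 37.6 − 40 = -2.4
x=31: ŷ = 11 + 31 = 42; r = 44.2 − 42 = 2.2
|r| > 5.6: x=9 (|r|=6) → 1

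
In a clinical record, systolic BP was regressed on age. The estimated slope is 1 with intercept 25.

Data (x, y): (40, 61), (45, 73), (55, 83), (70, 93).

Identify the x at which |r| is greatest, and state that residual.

x = 40, r = -4

x=40: ŷ = 25 + 40 = 65; r = 61 − 65 = -4
x=45: ŷ = 25 + 45 = 70; r = 73 − 70 = 3
x=55: ŷ = 25 + 55 = 80; r = 83 − 80 = 3
x=70: ŷ = 25 + 70 = 95; r = 93 − 95 = -2
Largest |r| is 4 at x = 40, residual -4.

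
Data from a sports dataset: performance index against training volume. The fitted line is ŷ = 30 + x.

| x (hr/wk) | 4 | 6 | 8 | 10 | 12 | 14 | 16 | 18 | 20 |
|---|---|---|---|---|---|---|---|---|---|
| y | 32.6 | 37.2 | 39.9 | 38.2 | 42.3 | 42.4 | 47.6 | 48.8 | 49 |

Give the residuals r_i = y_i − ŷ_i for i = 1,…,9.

x=4: ŷ = 30 + 4 = 34; r = 32.6 − 34 = -1.4
x=6: ŷ = 30 + 6 = 36; r = 37.2 − 36 = 1.2
x=8: ŷ = 30 + 8 = 38; r = 39.9 − 38 = 1.9
x=10: ŷ = 30 + 10 = 40; r = 38.2 − 40 = -1.8
x=12: ŷ = 30 + 12 = 42; r = 42.3 − 42 = 0.3
x=14: ŷ = 30 + 14 = 44; r = 42.4 − 44 = -1.6
x=16: ŷ = 30 + 16 = 46; r = 47.6 − 46 = 1.6
x=18: ŷ = 30 + 18 = 48; r = 48.8 − 48 = 0.8
x=20: ŷ = 30 + 20 = 50; r = 49 − 50 = -1

-1.4, 1.2, 1.9, -1.8, 0.3, -1.6, 1.6, 0.8, -1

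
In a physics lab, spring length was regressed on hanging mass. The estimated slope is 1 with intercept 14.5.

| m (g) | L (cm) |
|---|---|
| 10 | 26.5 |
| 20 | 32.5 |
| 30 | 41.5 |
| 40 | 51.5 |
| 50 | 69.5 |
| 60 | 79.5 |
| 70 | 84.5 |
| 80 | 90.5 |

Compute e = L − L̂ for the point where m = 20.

e = -2

L̂ = 14.5 + 20 = 34.5
e = 32.5 − 34.5 = -2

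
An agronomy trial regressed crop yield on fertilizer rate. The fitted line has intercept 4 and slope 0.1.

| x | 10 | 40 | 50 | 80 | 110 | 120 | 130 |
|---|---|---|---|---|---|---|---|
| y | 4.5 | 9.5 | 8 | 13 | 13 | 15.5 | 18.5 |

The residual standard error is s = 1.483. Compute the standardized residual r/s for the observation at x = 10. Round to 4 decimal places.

-0.3372

ŷ = 4 + 0.1·10 = 5
r = 4.5 − 5 = -0.5
r/s = -0.5 / 1.483 = -0.3372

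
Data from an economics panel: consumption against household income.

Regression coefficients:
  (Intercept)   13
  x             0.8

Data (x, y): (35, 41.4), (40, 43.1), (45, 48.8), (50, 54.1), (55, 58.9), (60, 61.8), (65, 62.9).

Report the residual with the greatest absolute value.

e = -2.1

x=35: ŷ = 13 + 0.8·35 = 41; e = 41.4 − 41 = 0.4
x=40: ŷ = 13 + 0.8·40 = 45; e = 43.1 − 45 = -1.9
x=45: ŷ = 13 + 0.8·45 = 49; e = 48.8 − 49 = -0.2
x=50: ŷ = 13 + 0.8·50 = 53; e = 54.1 − 53 = 1.1
x=55: ŷ = 13 + 0.8·55 = 57; e = 58.9 − 57 = 1.9
x=60: ŷ = 13 + 0.8·60 = 61; e = 61.8 − 61 = 0.8
x=65: ŷ = 13 + 0.8·65 = 65; e = 62.9 − 65 = -2.1
Largest |e| is 2.1 at x = 65, residual -2.1.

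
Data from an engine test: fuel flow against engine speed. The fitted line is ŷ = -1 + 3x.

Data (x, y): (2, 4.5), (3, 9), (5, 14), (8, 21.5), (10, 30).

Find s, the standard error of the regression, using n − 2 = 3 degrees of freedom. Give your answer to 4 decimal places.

s = 1.2247

x=2: ŷ = -1 + 3·2 = 5; e = 4.5 − 5 = -0.5
x=3: ŷ = -1 + 3·3 = 8; e = 9 − 8 = 1
x=5: ŷ = -1 + 3·5 = 14; e = 14 − 14 = 0
x=8: ŷ = -1 + 3·8 = 23; e = 21.5 − 23 = -1.5
x=10: ŷ = -1 + 3·10 = 29; e = 30 − 29 = 1
SSE = 0.25 + 1 + 0 + 2.25 + 1 = 4.5
s = √(4.5/3) = √1.5 ≈ 1.2247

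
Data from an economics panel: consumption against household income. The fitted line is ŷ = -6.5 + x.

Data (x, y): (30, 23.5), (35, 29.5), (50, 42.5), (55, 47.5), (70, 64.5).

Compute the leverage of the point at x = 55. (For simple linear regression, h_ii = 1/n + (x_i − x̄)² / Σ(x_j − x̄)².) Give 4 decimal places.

h = 0.2476

x̄ = (30 + 35 + 50 + 55 + 70)/5 = 48
Σ(x − x̄)² = 324 + 169 + 4 + 49 + 484 = 1030
h = 1/5 + (7)²/1030 = 0.2 + 0.0475728 = 0.2476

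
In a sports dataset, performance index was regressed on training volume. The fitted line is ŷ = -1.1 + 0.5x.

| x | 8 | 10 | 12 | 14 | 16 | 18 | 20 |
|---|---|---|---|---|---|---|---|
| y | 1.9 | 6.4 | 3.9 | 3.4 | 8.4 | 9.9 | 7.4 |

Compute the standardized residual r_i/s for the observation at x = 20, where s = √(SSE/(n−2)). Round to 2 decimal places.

-0.70

x=8: ŷ = -1.1 + 0.5·8 = 2.9; r = 1.9 − 2.9 = -1
x=10: ŷ = -1.1 + 0.5·10 = 3.9; r = 6.4 − 3.9 = 2.5
x=12: ŷ = -1.1 + 0.5·12 = 4.9; r = 3.9 − 4.9 = -1
x=14: ŷ = -1.1 + 0.5·14 = 5.9; r = 3.4 − 5.9 = -2.5
x=16: ŷ = -1.1 + 0.5·16 = 6.9; r = 8.4 − 6.9 = 1.5
x=18: ŷ = -1.1 + 0.5·18 = 7.9; r = 9.9 − 7.9 = 2
x=20: ŷ = -1.1 + 0.5·20 = 8.9; r = 7.4 − 8.9 = -1.5
SSE = 1 + 6.25 + 1 + 6.25 + 2.25 + 4 + 2.25 = 23
s = √(23/5) = 2.14476
r/s = -1.5 / 2.14476 = -0.70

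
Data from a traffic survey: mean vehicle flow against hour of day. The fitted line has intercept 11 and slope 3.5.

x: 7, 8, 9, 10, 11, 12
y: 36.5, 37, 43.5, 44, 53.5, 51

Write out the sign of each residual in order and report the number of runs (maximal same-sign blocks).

x=7: ŷ = 11 + 3.5·7 = 35.5; e = 36.5 − 35.5 = 1
x=8: ŷ = 11 + 3.5·8 = 39; e = 37 − 39 = -2
x=9: ŷ = 11 + 3.5·9 = 42.5; e = 43.5 − 42.5 = 1
x=10: ŷ = 11 + 3.5·10 = 46; e = 44 − 46 = -2
x=11: ŷ = 11 + 3.5·11 = 49.5; e = 53.5 − 49.5 = 4
x=12: ŷ = 11 + 3.5·12 = 53; e = 51 − 53 = -2
Signs: + − + − + −
Runs: +×1, −×1, +×1, −×1, +×1, −×1 → 6

6 runs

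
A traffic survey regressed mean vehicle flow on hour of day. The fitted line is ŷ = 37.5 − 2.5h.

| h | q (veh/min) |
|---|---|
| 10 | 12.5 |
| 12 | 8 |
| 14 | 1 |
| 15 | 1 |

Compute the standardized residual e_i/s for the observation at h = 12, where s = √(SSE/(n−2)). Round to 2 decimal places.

0.38

h=10: ŷ = 37.5 − 2.5·10 = 12.5; e = 12.5 − 12.5 = 0
h=12: ŷ = 37.5 − 2.5·12 = 7.5; e = 8 − 7.5 = 0.5
h=14: ŷ = 37.5 − 2.5·14 = 2.5; e = 1 − 2.5 = -1.5
h=15: ŷ = 37.5 − 2.5·15 = 0; e = 1 − 0 = 1
SSE = 0 + 0.25 + 2.25 + 1 = 3.5
s = √(3.5/2) = 1.32288
e/s = 0.5 / 1.32288 = 0.38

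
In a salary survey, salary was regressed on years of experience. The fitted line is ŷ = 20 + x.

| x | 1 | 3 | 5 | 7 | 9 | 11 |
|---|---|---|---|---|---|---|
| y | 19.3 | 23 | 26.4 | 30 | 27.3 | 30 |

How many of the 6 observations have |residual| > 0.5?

5

x=1: ŷ = 20 + 1 = 21; r = 19.3 − 21 = -1.7
x=3: ŷ = 20 + 3 = 23; r = 23 − 23 = 0
x=5: ŷ = 20 + 5 = 25; r = 26.4 − 25 = 1.4
x=7: ŷ = 20 + 7 = 27; r = 30 − 27 = 3
x=9: ŷ = 20 + 9 = 29; r = 27.3 − 29 = -1.7
x=11: ŷ = 20 + 11 = 31; r = 30 − 31 = -1
|r| > 0.5: x=1 (|r|=1.7), x=5 (|r|=1.4), x=7 (|r|=3), x=9 (|r|=1.7), x=11 (|r|=1) → 5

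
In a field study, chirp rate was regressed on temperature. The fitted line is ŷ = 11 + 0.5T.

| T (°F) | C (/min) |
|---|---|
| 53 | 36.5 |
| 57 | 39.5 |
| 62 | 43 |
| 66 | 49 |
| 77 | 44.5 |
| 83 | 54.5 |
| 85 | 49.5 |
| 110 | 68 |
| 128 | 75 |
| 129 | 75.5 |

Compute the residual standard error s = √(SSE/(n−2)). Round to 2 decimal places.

s = 3.08

T=53: ŷ = 11 + 0.5·53 = 37.5; r = 36.5 − 37.5 = -1
T=57: ŷ = 11 + 0.5·57 = 39.5; r = 39.5 − 39.5 = 0
T=62: ŷ = 11 + 0.5·62 = 42; r = 43 − 42 = 1
T=66: ŷ = 11 + 0.5·66 = 44; r = 49 − 44 = 5
T=77: ŷ = 11 + 0.5·77 = 49.5; r = 44.5 − 49.5 = -5
T=83: ŷ = 11 + 0.5·83 = 52.5; r = 54.5 − 52.5 = 2
T=85: ŷ = 11 + 0.5·85 = 53.5; r = 49.5 − 53.5 = -4
T=110: ŷ = 11 + 0.5·110 = 66; r = 68 − 66 = 2
T=128: ŷ = 11 + 0.5·128 = 75; r = 75 − 75 = 0
T=129: ŷ = 11 + 0.5·129 = 75.5; r = 75.5 − 75.5 = 0
SSE = 1 + 0 + 1 + 25 + 25 + 4 + 16 + 4 + 0 + 0 = 76
s = √(76/8) = √9.5 ≈ 3.08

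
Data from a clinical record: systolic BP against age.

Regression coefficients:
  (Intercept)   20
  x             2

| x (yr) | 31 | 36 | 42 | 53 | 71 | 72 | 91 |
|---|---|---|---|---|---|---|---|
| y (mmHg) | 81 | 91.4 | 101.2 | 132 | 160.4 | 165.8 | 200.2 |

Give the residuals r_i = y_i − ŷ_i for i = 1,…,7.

x=31: ŷ = 20 + 2·31 = 82; r = 81 − 82 = -1
x=36: ŷ = 20 + 2·36 = 92; r = 91.4 − 92 = -0.6
x=42: ŷ = 20 + 2·42 = 104; r = 101.2 − 104 = -2.8
x=53: ŷ = 20 + 2·53 = 126; r = 132 − 126 = 6
x=71: ŷ = 20 + 2·71 = 162; r = 160.4 − 162 = -1.6
x=72: ŷ = 20 + 2·72 = 164; r = 165.8 − 164 = 1.8
x=91: ŷ = 20 + 2·91 = 202; r = 200.2 − 202 = -1.8

-1, -0.6, -2.8, 6, -1.6, 1.8, -1.8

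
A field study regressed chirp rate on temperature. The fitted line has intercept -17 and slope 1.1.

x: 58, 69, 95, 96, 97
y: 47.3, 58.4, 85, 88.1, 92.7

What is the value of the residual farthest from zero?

r = 3

x=58: ŷ = -17 + 1.1·58 = 46.8; r = 47.3 − 46.8 = 0.5
x=69: ŷ = -17 + 1.1·69 = 58.9; r = 58.4 − 58.9 = -0.5
x=95: ŷ = -17 + 1.1·95 = 87.5; r = 85 − 87.5 = -2.5
x=96: ŷ = -17 + 1.1·96 = 88.6; r = 88.1 − 88.6 = -0.5
x=97: ŷ = -17 + 1.1·97 = 89.7; r = 92.7 − 89.7 = 3
Largest |r| is 3 at x = 97, residual 3.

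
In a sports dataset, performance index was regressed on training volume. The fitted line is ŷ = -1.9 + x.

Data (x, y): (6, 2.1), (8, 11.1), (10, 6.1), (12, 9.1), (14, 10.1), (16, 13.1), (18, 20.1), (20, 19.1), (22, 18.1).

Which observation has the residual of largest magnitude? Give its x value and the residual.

x=6: ŷ = -1.9 + 6 = 4.1; e = 2.1 − 4.1 = -2
x=8: ŷ = -1.9 + 8 = 6.1; e = 11.1 − 6.1 = 5
x=10: ŷ = -1.9 + 10 = 8.1; e = 6.1 − 8.1 = -2
x=12: ŷ = -1.9 + 12 = 10.1; e = 9.1 − 10.1 = -1
x=14: ŷ = -1.9 + 14 = 12.1; e = 10.1 − 12.1 = -2
x=16: ŷ = -1.9 + 16 = 14.1; e = 13.1 − 14.1 = -1
x=18: ŷ = -1.9 + 18 = 16.1; e = 20.1 − 16.1 = 4
x=20: ŷ = -1.9 + 20 = 18.1; e = 19.1 − 18.1 = 1
x=22: ŷ = -1.9 + 22 = 20.1; e = 18.1 − 20.1 = -2
Largest |e| is 5 at x = 8, residual 5.

x = 8, e = 5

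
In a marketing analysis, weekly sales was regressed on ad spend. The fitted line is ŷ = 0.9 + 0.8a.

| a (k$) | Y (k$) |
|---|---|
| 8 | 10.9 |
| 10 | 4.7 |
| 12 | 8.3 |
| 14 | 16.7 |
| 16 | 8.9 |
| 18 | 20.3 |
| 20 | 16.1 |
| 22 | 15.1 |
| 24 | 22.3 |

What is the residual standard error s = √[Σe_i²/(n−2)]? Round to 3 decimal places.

s = 4.169

a=8: ŷ = 0.9 + 0.8·8 = 7.3; e = 10.9 − 7.3 = 3.6
a=10: ŷ = 0.9 + 0.8·10 = 8.9; e = 4.7 − 8.9 = -4.2
a=12: ŷ = 0.9 + 0.8·12 = 10.5; e = 8.3 − 10.5 = -2.2
a=14: ŷ = 0.9 + 0.8·14 = 12.1; e = 16.7 − 12.1 = 4.6
a=16: ŷ = 0.9 + 0.8·16 = 13.7; e = 8.9 − 13.7 = -4.8
a=18: ŷ = 0.9 + 0.8·18 = 15.3; e = 20.3 − 15.3 = 5
a=20: ŷ = 0.9 + 0.8·20 = 16.9; e = 16.1 − 16.9 = -0.8
a=22: ŷ = 0.9 + 0.8·22 = 18.5; e = 15.1 − 18.5 = -3.4
a=24: ŷ = 0.9 + 0.8·24 = 20.1; e = 22.3 − 20.1 = 2.2
SSE = 12.96 + 17.64 + 4.84 + 21.16 + 23.04 + 25 + 0.64 + 11.56 + 4.84 = 121.68
s = √(121.68/7) = √17.3829 ≈ 4.169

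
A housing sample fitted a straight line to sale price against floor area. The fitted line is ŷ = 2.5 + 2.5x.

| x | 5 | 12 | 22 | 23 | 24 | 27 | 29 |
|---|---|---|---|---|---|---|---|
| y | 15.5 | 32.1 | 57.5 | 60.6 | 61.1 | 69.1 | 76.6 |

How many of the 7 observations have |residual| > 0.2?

6

x=5: ŷ = 2.5 + 2.5·5 = 15; e = 15.5 − 15 = 0.5
x=12: ŷ = 2.5 + 2.5·12 = 32.5; e = 32.1 − 32.5 = -0.4
x=22: ŷ = 2.5 + 2.5·22 = 57.5; e = 57.5 − 57.5 = 0
x=23: ŷ = 2.5 + 2.5·23 = 60; e = 60.6 − 60 = 0.6
x=24: ŷ = 2.5 + 2.5·24 = 62.5; e = 61.1 − 62.5 = -1.4
x=27: ŷ = 2.5 + 2.5·27 = 70; e = 69.1 − 70 = -0.9
x=29: ŷ = 2.5 + 2.5·29 = 75; e = 76.6 − 75 = 1.6
|e| > 0.2: x=5 (|e|=0.5), x=12 (|e|=0.4), x=23 (|e|=0.6), x=24 (|e|=1.4), x=27 (|e|=0.9), x=29 (|e|=1.6) → 6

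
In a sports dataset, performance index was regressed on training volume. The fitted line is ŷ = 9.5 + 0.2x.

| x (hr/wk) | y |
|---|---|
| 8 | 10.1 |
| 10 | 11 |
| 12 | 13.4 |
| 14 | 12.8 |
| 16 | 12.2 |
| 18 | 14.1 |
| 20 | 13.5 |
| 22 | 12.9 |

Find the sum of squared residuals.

x=8: ŷ = 9.5 + 0.2·8 = 11.1; e = 10.1 − 11.1 = -1
x=10: ŷ = 9.5 + 0.2·10 = 11.5; e = 11 − 11.5 = -0.5
x=12: ŷ = 9.5 + 0.2·12 = 11.9; e = 13.4 − 11.9 = 1.5
x=14: ŷ = 9.5 + 0.2·14 = 12.3; e = 12.8 − 12.3 = 0.5
x=16: ŷ = 9.5 + 0.2·16 = 12.7; e = 12.2 − 12.7 = -0.5
x=18: ŷ = 9.5 + 0.2·18 = 13.1; e = 14.1 − 13.1 = 1
x=20: ŷ = 9.5 + 0.2·20 = 13.5; e = 13.5 − 13.5 = 0
x=22: ŷ = 9.5 + 0.2·22 = 13.9; e = 12.9 − 13.9 = -1
SSE = 1 + 0.25 + 2.25 + 0.25 + 0.25 + 1 + 0 + 1 = 6

SSE = 6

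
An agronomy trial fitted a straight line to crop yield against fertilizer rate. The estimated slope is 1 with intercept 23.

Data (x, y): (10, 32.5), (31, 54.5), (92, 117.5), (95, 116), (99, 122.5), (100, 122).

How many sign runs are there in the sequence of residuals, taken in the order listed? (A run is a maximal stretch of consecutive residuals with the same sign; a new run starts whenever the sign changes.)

5 runs

x=10: ŷ = 23 + 10 = 33; e = 32.5 − 33 = -0.5
x=31: ŷ = 23 + 31 = 54; e = 54.5 − 54 = 0.5
x=92: ŷ = 23 + 92 = 115; e = 117.5 − 115 = 2.5
x=95: ŷ = 23 + 95 = 118; e = 116 − 118 = -2
x=99: ŷ = 23 + 99 = 122; e = 122.5 − 122 = 0.5
x=100: ŷ = 23 + 100 = 123; e = 122 − 123 = -1
Signs: − + + − + −
Runs: −×1, +×2, −×1, +×1, −×1 → 5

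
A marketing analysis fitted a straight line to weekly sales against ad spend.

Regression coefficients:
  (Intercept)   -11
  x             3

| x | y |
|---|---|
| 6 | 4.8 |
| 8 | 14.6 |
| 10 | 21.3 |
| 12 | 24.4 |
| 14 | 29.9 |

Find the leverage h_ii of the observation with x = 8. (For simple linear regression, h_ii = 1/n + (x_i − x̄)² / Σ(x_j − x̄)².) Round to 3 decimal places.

h = 0.300

x̄ = (6 + 8 + 10 + 12 + 14)/5 = 10
Σ(x − x̄)² = 16 + 4 + 0 + 4 + 16 = 40
h = 1/5 + (-2)²/40 = 0.2 + 0.1 = 0.300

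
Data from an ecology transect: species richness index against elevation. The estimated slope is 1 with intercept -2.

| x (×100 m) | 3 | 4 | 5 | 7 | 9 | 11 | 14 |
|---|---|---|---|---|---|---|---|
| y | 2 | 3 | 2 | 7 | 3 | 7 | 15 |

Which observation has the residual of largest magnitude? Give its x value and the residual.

x=3: ŷ = -2 + 3 = 1; e = 2 − 1 = 1
x=4: ŷ = -2 + 4 = 2; e = 3 − 2 = 1
x=5: ŷ = -2 + 5 = 3; e = 2 − 3 = -1
x=7: ŷ = -2 + 7 = 5; e = 7 − 5 = 2
x=9: ŷ = -2 + 9 = 7; e = 3 − 7 = -4
x=11: ŷ = -2 + 11 = 9; e = 7 − 9 = -2
x=14: ŷ = -2 + 14 = 12; e = 15 − 12 = 3
Largest |e| is 4 at x = 9, residual -4.

x = 9, e = -4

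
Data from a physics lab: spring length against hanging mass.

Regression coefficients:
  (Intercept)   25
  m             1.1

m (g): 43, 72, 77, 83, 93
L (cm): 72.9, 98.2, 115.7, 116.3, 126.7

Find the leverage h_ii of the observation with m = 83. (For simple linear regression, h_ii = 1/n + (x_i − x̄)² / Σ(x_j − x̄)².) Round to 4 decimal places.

m̄ = (43 + 72 + 77 + 83 + 93)/5 = 73.6
Σ(m − m̄)² = 936.36 + 2.56 + 11.56 + 88.36 + 376.36 = 1415.2
h = 1/5 + (9.4)²/1415.2 = 0.2 + 0.0624364 = 0.2624

h = 0.2624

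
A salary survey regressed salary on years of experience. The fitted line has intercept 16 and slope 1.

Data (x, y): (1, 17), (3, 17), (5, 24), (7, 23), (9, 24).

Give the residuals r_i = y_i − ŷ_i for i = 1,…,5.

x=1: ŷ = 16 + 1 = 17; r = 17 − 17 = 0
x=3: ŷ = 16 + 3 = 19; r = 17 − 19 = -2
x=5: ŷ = 16 + 5 = 21; r = 24 − 21 = 3
x=7: ŷ = 16 + 7 = 23; r = 23 − 23 = 0
x=9: ŷ = 16 + 9 = 25; r = 24 − 25 = -1

0, -2, 3, 0, -1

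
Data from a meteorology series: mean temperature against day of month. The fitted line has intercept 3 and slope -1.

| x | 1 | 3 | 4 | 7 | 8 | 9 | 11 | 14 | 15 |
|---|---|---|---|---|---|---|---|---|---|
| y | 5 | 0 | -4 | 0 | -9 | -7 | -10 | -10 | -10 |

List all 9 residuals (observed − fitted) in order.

x=1: ŷ = 3 − 1 = 2; r = 5 − 2 = 3
x=3: ŷ = 3 − 3 = 0; r = 0 − 0 = 0
x=4: ŷ = 3 − 4 = -1; r = -4 − (-1) = -3
x=7: ŷ = 3 − 7 = -4; r = 0 − (-4) = 4
x=8: ŷ = 3 − 8 = -5; r = -9 − (-5) = -4
x=9: ŷ = 3 − 9 = -6; r = -7 − (-6) = -1
x=11: ŷ = 3 − 11 = -8; r = -10 − (-8) = -2
x=14: ŷ = 3 − 14 = -11; r = -10 − (-11) = 1
x=15: ŷ = 3 − 15 = -12; r = -10 − (-12) = 2

3, 0, -3, 4, -4, -1, -2, 1, 2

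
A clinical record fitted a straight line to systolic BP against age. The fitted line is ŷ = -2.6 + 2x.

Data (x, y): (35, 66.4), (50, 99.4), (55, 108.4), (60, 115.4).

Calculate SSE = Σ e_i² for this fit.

SSE = 10

x=35: ŷ = -2.6 + 2·35 = 67.4; e = 66.4 − 67.4 = -1
x=50: ŷ = -2.6 + 2·50 = 97.4; e = 99.4 − 97.4 = 2
x=55: ŷ = -2.6 + 2·55 = 107.4; e = 108.4 − 107.4 = 1
x=60: ŷ = -2.6 + 2·60 = 117.4; e = 115.4 − 117.4 = -2
SSE = 1 + 4 + 1 + 4 = 10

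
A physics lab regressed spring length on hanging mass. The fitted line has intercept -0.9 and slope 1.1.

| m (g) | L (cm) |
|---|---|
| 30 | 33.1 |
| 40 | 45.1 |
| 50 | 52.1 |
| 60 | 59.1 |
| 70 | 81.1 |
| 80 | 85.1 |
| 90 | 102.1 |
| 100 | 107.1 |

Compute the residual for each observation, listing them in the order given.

m=30: L̂ = -0.9 + 1.1·30 = 32.1; e = 33.1 − 32.1 = 1
m=40: L̂ = -0.9 + 1.1·40 = 43.1; e = 45.1 − 43.1 = 2
m=50: L̂ = -0.9 + 1.1·50 = 54.1; e = 52.1 − 54.1 = -2
m=60: L̂ = -0.9 + 1.1·60 = 65.1; e = 59.1 − 65.1 = -6
m=70: L̂ = -0.9 + 1.1·70 = 76.1; e = 81.1 − 76.1 = 5
m=80: L̂ = -0.9 + 1.1·80 = 87.1; e = 85.1 − 87.1 = -2
m=90: L̂ = -0.9 + 1.1·90 = 98.1; e = 102.1 − 98.1 = 4
m=100: L̂ = -0.9 + 1.1·100 = 109.1; e = 107.1 − 109.1 = -2

1, 2, -2, -6, 5, -2, 4, -2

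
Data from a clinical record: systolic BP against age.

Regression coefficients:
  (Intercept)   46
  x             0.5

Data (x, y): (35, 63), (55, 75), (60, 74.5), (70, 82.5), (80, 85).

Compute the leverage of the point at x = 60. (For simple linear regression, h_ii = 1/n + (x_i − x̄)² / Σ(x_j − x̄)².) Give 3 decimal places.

h = 0.200

x̄ = (35 + 55 + 60 + 70 + 80)/5 = 60
Σ(x − x̄)² = 625 + 25 + 0 + 100 + 400 = 1150
h = 1/5 + (0)²/1150 = 0.2 + 0 = 0.200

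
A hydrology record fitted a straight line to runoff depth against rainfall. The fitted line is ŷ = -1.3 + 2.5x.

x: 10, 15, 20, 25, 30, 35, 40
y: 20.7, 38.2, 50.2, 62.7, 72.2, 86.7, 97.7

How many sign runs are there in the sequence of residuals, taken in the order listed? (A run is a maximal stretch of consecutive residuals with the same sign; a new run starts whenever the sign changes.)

x=10: ŷ = -1.3 + 2.5·10 = 23.7; r = 20.7 − 23.7 = -3
x=15: ŷ = -1.3 + 2.5·15 = 36.2; r = 38.2 − 36.2 = 2
x=20: ŷ = -1.3 + 2.5·20 = 48.7; r = 50.2 − 48.7 = 1.5
x=25: ŷ = -1.3 + 2.5·25 = 61.2; r = 62.7 − 61.2 = 1.5
x=30: ŷ = -1.3 + 2.5·30 = 73.7; r = 72.2 − 73.7 = -1.5
x=35: ŷ = -1.3 + 2.5·35 = 86.2; r = 86.7 − 86.2 = 0.5
x=40: ŷ = -1.3 + 2.5·40 = 98.7; r = 97.7 − 98.7 = -1
Signs: − + + + − + −
Runs: −×1, +×3, −×1, +×1, −×1 → 5

5 runs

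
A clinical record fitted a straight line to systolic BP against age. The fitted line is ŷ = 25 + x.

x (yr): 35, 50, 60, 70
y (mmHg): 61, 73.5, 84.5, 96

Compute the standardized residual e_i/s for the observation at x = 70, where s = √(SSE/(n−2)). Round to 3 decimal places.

x=35: ŷ = 25 + 35 = 60; e = 61 − 60 = 1
x=50: ŷ = 25 + 50 = 75; e = 73.5 − 75 = -1.5
x=60: ŷ = 25 + 60 = 85; e = 84.5 − 85 = -0.5
x=70: ŷ = 25 + 70 = 95; e = 96 − 95 = 1
SSE = 1 + 2.25 + 0.25 + 1 = 4.5
s = √(4.5/2) = 1.5
e/s = 1 / 1.5 = 0.667

0.667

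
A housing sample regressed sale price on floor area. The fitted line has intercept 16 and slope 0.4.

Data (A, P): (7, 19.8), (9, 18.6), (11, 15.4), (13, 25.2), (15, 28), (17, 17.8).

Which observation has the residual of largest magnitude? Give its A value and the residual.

A=7: P̂ = 16 + 0.4·7 = 18.8; e = 19.8 − 18.8 = 1
A=9: P̂ = 16 + 0.4·9 = 19.6; e = 18.6 − 19.6 = -1
A=11: P̂ = 16 + 0.4·11 = 20.4; e = 15.4 − 20.4 = -5
A=13: P̂ = 16 + 0.4·13 = 21.2; e = 25.2 − 21.2 = 4
A=15: P̂ = 16 + 0.4·15 = 22; e = 28 − 22 = 6
A=17: P̂ = 16 + 0.4·17 = 22.8; e = 17.8 − 22.8 = -5
Largest |e| is 6 at A = 15, residual 6.

A = 15, e = 6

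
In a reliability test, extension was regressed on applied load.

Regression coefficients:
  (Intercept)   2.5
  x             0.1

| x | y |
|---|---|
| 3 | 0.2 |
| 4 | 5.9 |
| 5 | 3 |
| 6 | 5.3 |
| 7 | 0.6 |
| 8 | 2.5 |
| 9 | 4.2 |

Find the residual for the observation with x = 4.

r = 3

ŷ = 2.5 + 0.1·4 = 2.9
r = 5.9 − 2.9 = 3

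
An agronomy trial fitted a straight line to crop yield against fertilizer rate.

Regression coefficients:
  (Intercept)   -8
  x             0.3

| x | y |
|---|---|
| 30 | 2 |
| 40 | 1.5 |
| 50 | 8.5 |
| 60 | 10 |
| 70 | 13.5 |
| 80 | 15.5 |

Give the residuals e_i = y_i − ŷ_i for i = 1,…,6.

1, -2.5, 1.5, 0, 0.5, -0.5

x=30: ŷ = -8 + 0.3·30 = 1; e = 2 − 1 = 1
x=40: ŷ = -8 + 0.3·40 = 4; e = 1.5 − 4 = -2.5
x=50: ŷ = -8 + 0.3·50 = 7; e = 8.5 − 7 = 1.5
x=60: ŷ = -8 + 0.3·60 = 10; e = 10 − 10 = 0
x=70: ŷ = -8 + 0.3·70 = 13; e = 13.5 − 13 = 0.5
x=80: ŷ = -8 + 0.3·80 = 16; e = 15.5 − 16 = -0.5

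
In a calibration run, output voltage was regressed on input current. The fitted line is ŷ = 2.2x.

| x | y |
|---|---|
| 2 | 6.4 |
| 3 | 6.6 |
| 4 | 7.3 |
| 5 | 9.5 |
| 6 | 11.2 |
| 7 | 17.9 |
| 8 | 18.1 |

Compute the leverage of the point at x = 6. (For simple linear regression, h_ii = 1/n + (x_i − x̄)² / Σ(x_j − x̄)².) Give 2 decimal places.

h = 0.18

x̄ = (2 + 3 + 4 + 5 + 6 + 7 + 8)/7 = 5
Σ(x − x̄)² = 9 + 4 + 1 + 0 + 1 + 4 + 9 = 28
h = 1/7 + (1)²/28 = 0.142857 + 0.0357143 = 0.18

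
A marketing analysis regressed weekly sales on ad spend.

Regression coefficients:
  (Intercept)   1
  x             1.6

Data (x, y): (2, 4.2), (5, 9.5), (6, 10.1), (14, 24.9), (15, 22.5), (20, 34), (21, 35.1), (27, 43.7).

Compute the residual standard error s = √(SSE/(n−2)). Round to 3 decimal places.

s = 1.323

x=2: ŷ = 1 + 1.6·2 = 4.2; r = 4.2 − 4.2 = 0
x=5: ŷ = 1 + 1.6·5 = 9; r = 9.5 − 9 = 0.5
x=6: ŷ = 1 + 1.6·6 = 10.6; r = 10.1 − 10.6 = -0.5
x=14: ŷ = 1 + 1.6·14 = 23.4; r = 24.9 − 23.4 = 1.5
x=15: ŷ = 1 + 1.6·15 = 25; r = 22.5 − 25 = -2.5
x=20: ŷ = 1 + 1.6·20 = 33; r = 34 − 33 = 1
x=21: ŷ = 1 + 1.6·21 = 34.6; r = 35.1 − 34.6 = 0.5
x=27: ŷ = 1 + 1.6·27 = 44.2; r = 43.7 − 44.2 = -0.5
SSE = 0 + 0.25 + 0.25 + 2.25 + 6.25 + 1 + 0.25 + 0.25 = 10.5
s = √(10.5/6) = √1.75 ≈ 1.323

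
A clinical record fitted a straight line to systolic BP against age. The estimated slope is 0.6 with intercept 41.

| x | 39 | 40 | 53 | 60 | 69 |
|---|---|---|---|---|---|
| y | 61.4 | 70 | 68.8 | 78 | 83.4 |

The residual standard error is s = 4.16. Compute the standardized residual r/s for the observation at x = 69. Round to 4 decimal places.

0.2404

ŷ = 41 + 0.6·69 = 82.4
r = 83.4 − 82.4 = 1
r/s = 1 / 4.16 = 0.2404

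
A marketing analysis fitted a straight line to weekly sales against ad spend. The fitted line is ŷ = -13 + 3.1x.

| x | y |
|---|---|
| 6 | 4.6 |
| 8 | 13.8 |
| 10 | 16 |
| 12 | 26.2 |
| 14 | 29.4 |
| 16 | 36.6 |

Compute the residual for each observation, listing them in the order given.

x=6: ŷ = -13 + 3.1·6 = 5.6; r = 4.6 − 5.6 = -1
x=8: ŷ = -13 + 3.1·8 = 11.8; r = 13.8 − 11.8 = 2
x=10: ŷ = -13 + 3.1·10 = 18; r = 16 − 18 = -2
x=12: ŷ = -13 + 3.1·12 = 24.2; r = 26.2 − 24.2 = 2
x=14: ŷ = -13 + 3.1·14 = 30.4; r = 29.4 − 30.4 = -1
x=16: ŷ = -13 + 3.1·16 = 36.6; r = 36.6 − 36.6 = 0

-1, 2, -2, 2, -1, 0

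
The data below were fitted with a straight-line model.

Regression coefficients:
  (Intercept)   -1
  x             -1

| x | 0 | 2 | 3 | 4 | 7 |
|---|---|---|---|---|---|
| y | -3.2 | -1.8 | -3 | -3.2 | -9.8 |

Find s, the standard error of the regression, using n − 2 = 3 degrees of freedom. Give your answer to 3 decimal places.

s = 2.142

x=0: ŷ = -1 − 0 = -1; r = -3.2 − (-1) = -2.2
x=2: ŷ = -1 − 2 = -3; r = -1.8 − (-3) = 1.2
x=3: ŷ = -1 − 3 = -4; r = -3 − (-4) = 1
x=4: ŷ = -1 − 4 = -5; r = -3.2 − (-5) = 1.8
x=7: ŷ = -1 − 7 = -8; r = -9.8 − (-8) = -1.8
SSE = 4.84 + 1.44 + 1 + 3.24 + 3.24 = 13.76
s = √(13.76/3) = √4.58667 ≈ 2.142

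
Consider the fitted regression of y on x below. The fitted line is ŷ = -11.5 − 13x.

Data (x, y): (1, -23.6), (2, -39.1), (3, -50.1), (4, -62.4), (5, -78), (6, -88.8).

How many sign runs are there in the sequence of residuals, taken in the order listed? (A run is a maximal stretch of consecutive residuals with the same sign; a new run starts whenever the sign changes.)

x=1: ŷ = -11.5 − 13·1 = -24.5; r = -23.6 − (-24.5) = 0.9
x=2: ŷ = -11.5 − 13·2 = -37.5; r = -39.1 − (-37.5) = -1.6
x=3: ŷ = -11.5 − 13·3 = -50.5; r = -50.1 − (-50.5) = 0.4
x=4: ŷ = -11.5 − 13·4 = -63.5; r = -62.4 − (-63.5) = 1.1
x=5: ŷ = -11.5 − 13·5 = -76.5; r = -78 − (-76.5) = -1.5
x=6: ŷ = -11.5 − 13·6 = -89.5; r = -88.8 − (-89.5) = 0.7
Signs: + − + + − +
Runs: +×1, −×1, +×2, −×1, +×1 → 5

5 runs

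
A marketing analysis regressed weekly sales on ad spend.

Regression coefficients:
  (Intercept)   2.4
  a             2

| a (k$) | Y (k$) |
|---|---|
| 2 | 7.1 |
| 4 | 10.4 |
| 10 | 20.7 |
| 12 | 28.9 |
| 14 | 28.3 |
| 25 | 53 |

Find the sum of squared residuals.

SSE = 14.4

a=2: ŷ = 2.4 + 2·2 = 6.4; r = 7.1 − 6.4 = 0.7
a=4: ŷ = 2.4 + 2·4 = 10.4; r = 10.4 − 10.4 = 0
a=10: ŷ = 2.4 + 2·10 = 22.4; r = 20.7 − 22.4 = -1.7
a=12: ŷ = 2.4 + 2·12 = 26.4; r = 28.9 − 26.4 = 2.5
a=14: ŷ = 2.4 + 2·14 = 30.4; r = 28.3 − 30.4 = -2.1
a=25: ŷ = 2.4 + 2·25 = 52.4; r = 53 − 52.4 = 0.6
SSE = 0.49 + 0 + 2.89 + 6.25 + 4.41 + 0.36 = 14.4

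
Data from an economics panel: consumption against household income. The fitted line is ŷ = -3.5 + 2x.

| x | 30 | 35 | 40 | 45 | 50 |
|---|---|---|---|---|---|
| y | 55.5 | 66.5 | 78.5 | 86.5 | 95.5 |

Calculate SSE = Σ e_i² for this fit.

SSE = 6

x=30: ŷ = -3.5 + 2·30 = 56.5; e = 55.5 − 56.5 = -1
x=35: ŷ = -3.5 + 2·35 = 66.5; e = 66.5 − 66.5 = 0
x=40: ŷ = -3.5 + 2·40 = 76.5; e = 78.5 − 76.5 = 2
x=45: ŷ = -3.5 + 2·45 = 86.5; e = 86.5 − 86.5 = 0
x=50: ŷ = -3.5 + 2·50 = 96.5; e = 95.5 − 96.5 = -1
SSE = 1 + 0 + 4 + 0 + 1 = 6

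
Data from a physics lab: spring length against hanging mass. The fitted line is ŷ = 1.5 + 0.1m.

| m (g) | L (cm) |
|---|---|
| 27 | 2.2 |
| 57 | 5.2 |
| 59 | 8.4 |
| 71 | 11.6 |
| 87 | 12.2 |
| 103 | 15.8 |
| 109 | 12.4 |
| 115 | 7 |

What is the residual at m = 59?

e = 1

ŷ = 1.5 + 0.1·59 = 7.4
e = 8.4 − 7.4 = 1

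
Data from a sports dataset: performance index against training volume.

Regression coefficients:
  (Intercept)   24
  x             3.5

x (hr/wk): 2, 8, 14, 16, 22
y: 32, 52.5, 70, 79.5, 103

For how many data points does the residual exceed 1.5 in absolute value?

x=2: ŷ = 24 + 3.5·2 = 31; e = 32 − 31 = 1
x=8: ŷ = 24 + 3.5·8 = 52; e = 52.5 − 52 = 0.5
x=14: ŷ = 24 + 3.5·14 = 73; e = 70 − 73 = -3
x=16: ŷ = 24 + 3.5·16 = 80; e = 79.5 − 80 = -0.5
x=22: ŷ = 24 + 3.5·22 = 101; e = 103 − 101 = 2
|e| > 1.5: x=14 (|e|=3), x=22 (|e|=2) → 2

2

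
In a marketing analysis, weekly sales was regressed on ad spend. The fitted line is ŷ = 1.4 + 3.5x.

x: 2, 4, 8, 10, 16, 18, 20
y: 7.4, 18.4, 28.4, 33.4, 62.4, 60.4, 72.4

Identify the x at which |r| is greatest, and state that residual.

x=2: ŷ = 1.4 + 3.5·2 = 8.4; r = 7.4 − 8.4 = -1
x=4: ŷ = 1.4 + 3.5·4 = 15.4; r = 18.4 − 15.4 = 3
x=8: ŷ = 1.4 + 3.5·8 = 29.4; r = 28.4 − 29.4 = -1
x=10: ŷ = 1.4 + 3.5·10 = 36.4; r = 33.4 − 36.4 = -3
x=16: ŷ = 1.4 + 3.5·16 = 57.4; r = 62.4 − 57.4 = 5
x=18: ŷ = 1.4 + 3.5·18 = 64.4; r = 60.4 − 64.4 = -4
x=20: ŷ = 1.4 + 3.5·20 = 71.4; r = 72.4 − 71.4 = 1
Largest |r| is 5 at x = 16, residual 5.

x = 16, r = 5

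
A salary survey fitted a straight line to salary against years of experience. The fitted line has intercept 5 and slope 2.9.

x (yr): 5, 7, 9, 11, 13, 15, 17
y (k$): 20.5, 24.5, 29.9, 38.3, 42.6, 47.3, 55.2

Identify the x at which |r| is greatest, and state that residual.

x=5: ŷ = 5 + 2.9·5 = 19.5; r = 20.5 − 19.5 = 1
x=7: ŷ = 5 + 2.9·7 = 25.3; r = 24.5 − 25.3 = -0.8
x=9: ŷ = 5 + 2.9·9 = 31.1; r = 29.9 − 31.1 = -1.2
x=11: ŷ = 5 + 2.9·11 = 36.9; r = 38.3 − 36.9 = 1.4
x=13: ŷ = 5 + 2.9·13 = 42.7; r = 42.6 − 42.7 = -0.1
x=15: ŷ = 5 + 2.9·15 = 48.5; r = 47.3 − 48.5 = -1.2
x=17: ŷ = 5 + 2.9·17 = 54.3; r = 55.2 − 54.3 = 0.9
Largest |r| is 1.4 at x = 11, residual 1.4.

x = 11, r = 1.4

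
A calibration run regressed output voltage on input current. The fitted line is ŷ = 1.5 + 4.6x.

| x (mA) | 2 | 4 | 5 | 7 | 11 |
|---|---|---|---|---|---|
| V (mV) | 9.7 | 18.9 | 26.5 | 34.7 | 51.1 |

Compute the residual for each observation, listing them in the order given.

-1, -1, 2, 1, -1

x=2: ŷ = 1.5 + 4.6·2 = 10.7; r = 9.7 − 10.7 = -1
x=4: ŷ = 1.5 + 4.6·4 = 19.9; r = 18.9 − 19.9 = -1
x=5: ŷ = 1.5 + 4.6·5 = 24.5; r = 26.5 − 24.5 = 2
x=7: ŷ = 1.5 + 4.6·7 = 33.7; r = 34.7 − 33.7 = 1
x=11: ŷ = 1.5 + 4.6·11 = 52.1; r = 51.1 − 52.1 = -1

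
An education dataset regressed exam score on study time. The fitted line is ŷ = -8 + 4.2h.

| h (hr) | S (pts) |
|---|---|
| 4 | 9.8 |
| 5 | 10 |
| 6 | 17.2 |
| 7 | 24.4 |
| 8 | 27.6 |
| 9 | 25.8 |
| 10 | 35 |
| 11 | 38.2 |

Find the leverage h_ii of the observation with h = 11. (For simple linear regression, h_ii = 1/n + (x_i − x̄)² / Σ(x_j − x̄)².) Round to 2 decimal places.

h = 0.42

h̄ = (4 + 5 + 6 + 7 + 8 + 9 + 10 + 11)/8 = 7.5
Σ(h − h̄)² = 12.25 + 6.25 + 2.25 + 0.25 + 0.25 + 2.25 + 6.25 + 12.25 = 42
h = 1/8 + (3.5)²/42 = 0.125 + 0.291667 = 0.42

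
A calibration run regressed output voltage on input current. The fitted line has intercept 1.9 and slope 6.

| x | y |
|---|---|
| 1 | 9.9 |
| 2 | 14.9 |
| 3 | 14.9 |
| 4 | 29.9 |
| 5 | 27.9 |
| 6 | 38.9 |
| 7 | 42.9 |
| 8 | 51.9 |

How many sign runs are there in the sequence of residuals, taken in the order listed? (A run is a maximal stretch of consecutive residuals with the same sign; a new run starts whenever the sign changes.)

x=1: ŷ = 1.9 + 6·1 = 7.9; e = 9.9 − 7.9 = 2
x=2: ŷ = 1.9 + 6·2 = 13.9; e = 14.9 − 13.9 = 1
x=3: ŷ = 1.9 + 6·3 = 19.9; e = 14.9 − 19.9 = -5
x=4: ŷ = 1.9 + 6·4 = 25.9; e = 29.9 − 25.9 = 4
x=5: ŷ = 1.9 + 6·5 = 31.9; e = 27.9 − 31.9 = -4
x=6: ŷ = 1.9 + 6·6 = 37.9; e = 38.9 − 37.9 = 1
x=7: ŷ = 1.9 + 6·7 = 43.9; e = 42.9 − 43.9 = -1
x=8: ŷ = 1.9 + 6·8 = 49.9; e = 51.9 − 49.9 = 2
Signs: + + − + − + − +
Runs: +×2, −×1, +×1, −×1, +×1, −×1, +×1 → 7

7 runs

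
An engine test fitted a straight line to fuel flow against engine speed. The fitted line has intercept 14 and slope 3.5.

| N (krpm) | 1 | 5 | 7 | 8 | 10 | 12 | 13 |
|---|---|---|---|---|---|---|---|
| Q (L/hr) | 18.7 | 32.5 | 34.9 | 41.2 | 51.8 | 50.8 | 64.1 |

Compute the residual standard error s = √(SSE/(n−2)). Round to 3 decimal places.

N=1: Q̂ = 14 + 3.5·1 = 17.5; e = 18.7 − 17.5 = 1.2
N=5: Q̂ = 14 + 3.5·5 = 31.5; e = 32.5 − 31.5 = 1
N=7: Q̂ = 14 + 3.5·7 = 38.5; e = 34.9 − 38.5 = -3.6
N=8: Q̂ = 14 + 3.5·8 = 42; e = 41.2 − 42 = -0.8
N=10: Q̂ = 14 + 3.5·10 = 49; e = 51.8 − 49 = 2.8
N=12: Q̂ = 14 + 3.5·12 = 56; e = 50.8 − 56 = -5.2
N=13: Q̂ = 14 + 3.5·13 = 59.5; e = 64.1 − 59.5 = 4.6
SSE = 1.44 + 1 + 12.96 + 0.64 + 7.84 + 27.04 + 21.16 = 72.08
s = √(72.08/5) = √14.416 ≈ 3.797

s = 3.797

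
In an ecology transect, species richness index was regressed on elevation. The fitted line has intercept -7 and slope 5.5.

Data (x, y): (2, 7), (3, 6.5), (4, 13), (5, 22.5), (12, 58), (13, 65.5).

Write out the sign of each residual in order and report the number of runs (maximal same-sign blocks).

5 runs

x=2: ŷ = -7 + 5.5·2 = 4; r = 7 − 4 = 3
x=3: ŷ = -7 + 5.5·3 = 9.5; r = 6.5 − 9.5 = -3
x=4: ŷ = -7 + 5.5·4 = 15; r = 13 − 15 = -2
x=5: ŷ = -7 + 5.5·5 = 20.5; r = 22.5 − 20.5 = 2
x=12: ŷ = -7 + 5.5·12 = 59; r = 58 − 59 = -1
x=13: ŷ = -7 + 5.5·13 = 64.5; r = 65.5 − 64.5 = 1
Signs: + − − + − +
Runs: +×1, −×2, +×1, −×1, +×1 → 5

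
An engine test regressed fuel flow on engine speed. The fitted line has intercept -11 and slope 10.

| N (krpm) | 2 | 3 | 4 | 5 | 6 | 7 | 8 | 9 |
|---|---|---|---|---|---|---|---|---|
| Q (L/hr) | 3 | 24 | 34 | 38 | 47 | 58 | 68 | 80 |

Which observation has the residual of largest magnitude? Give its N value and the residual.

N=2: ŷ = -11 + 10·2 = 9; r = 3 − 9 = -6
N=3: ŷ = -11 + 10·3 = 19; r = 24 − 19 = 5
N=4: ŷ = -11 + 10·4 = 29; r = 34 − 29 = 5
N=5: ŷ = -11 + 10·5 = 39; r = 38 − 39 = -1
N=6: ŷ = -11 + 10·6 = 49; r = 47 − 49 = -2
N=7: ŷ = -11 + 10·7 = 59; r = 58 − 59 = -1
N=8: ŷ = -11 + 10·8 = 69; r = 68 − 69 = -1
N=9: ŷ = -11 + 10·9 = 79; r = 80 − 79 = 1
Largest |r| is 6 at N = 2, residual -6.

N = 2, r = -6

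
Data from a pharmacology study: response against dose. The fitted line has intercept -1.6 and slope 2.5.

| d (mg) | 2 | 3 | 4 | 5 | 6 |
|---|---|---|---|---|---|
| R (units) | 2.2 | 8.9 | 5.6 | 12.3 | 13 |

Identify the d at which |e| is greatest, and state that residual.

d = 3, e = 3

d=2: ŷ = -1.6 + 2.5·2 = 3.4; e = 2.2 − 3.4 = -1.2
d=3: ŷ = -1.6 + 2.5·3 = 5.9; e = 8.9 − 5.9 = 3
d=4: ŷ = -1.6 + 2.5·4 = 8.4; e = 5.6 − 8.4 = -2.8
d=5: ŷ = -1.6 + 2.5·5 = 10.9; e = 12.3 − 10.9 = 1.4
d=6: ŷ = -1.6 + 2.5·6 = 13.4; e = 13 − 13.4 = -0.4
Largest |e| is 3 at d = 3, residual 3.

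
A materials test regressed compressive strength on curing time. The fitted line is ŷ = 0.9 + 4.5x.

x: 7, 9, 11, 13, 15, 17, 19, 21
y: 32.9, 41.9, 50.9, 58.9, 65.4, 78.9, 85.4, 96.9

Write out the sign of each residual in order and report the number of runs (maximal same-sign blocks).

5 runs

x=7: ŷ = 0.9 + 4.5·7 = 32.4; e = 32.9 − 32.4 = 0.5
x=9: ŷ = 0.9 + 4.5·9 = 41.4; e = 41.9 − 41.4 = 0.5
x=11: ŷ = 0.9 + 4.5·11 = 50.4; e = 50.9 − 50.4 = 0.5
x=13: ŷ = 0.9 + 4.5·13 = 59.4; e = 58.9 − 59.4 = -0.5
x=15: ŷ = 0.9 + 4.5·15 = 68.4; e = 65.4 − 68.4 = -3
x=17: ŷ = 0.9 + 4.5·17 = 77.4; e = 78.9 − 77.4 = 1.5
x=19: ŷ = 0.9 + 4.5·19 = 86.4; e = 85.4 − 86.4 = -1
x=21: ŷ = 0.9 + 4.5·21 = 95.4; e = 96.9 − 95.4 = 1.5
Signs: + + + − − + − +
Runs: +×3, −×2, +×1, −×1, +×1 → 5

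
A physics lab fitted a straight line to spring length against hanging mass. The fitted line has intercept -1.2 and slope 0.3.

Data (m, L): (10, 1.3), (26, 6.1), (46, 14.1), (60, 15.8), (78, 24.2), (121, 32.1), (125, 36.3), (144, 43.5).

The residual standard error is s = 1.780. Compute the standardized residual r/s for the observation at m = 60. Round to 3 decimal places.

-0.562

L̂ = -1.2 + 0.3·60 = 16.8
r = 15.8 − 16.8 = -1
r/s = -1 / 1.780 = -0.562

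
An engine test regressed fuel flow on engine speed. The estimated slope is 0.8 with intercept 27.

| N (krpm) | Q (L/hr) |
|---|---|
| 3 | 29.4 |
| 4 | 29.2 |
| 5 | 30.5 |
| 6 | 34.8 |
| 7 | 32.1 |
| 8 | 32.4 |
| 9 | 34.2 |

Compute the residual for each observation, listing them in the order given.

0, -1, -0.5, 3, -0.5, -1, 0

N=3: Q̂ = 27 + 0.8·3 = 29.4; r = 29.4 − 29.4 = 0
N=4: Q̂ = 27 + 0.8·4 = 30.2; r = 29.2 − 30.2 = -1
N=5: Q̂ = 27 + 0.8·5 = 31; r = 30.5 − 31 = -0.5
N=6: Q̂ = 27 + 0.8·6 = 31.8; r = 34.8 − 31.8 = 3
N=7: Q̂ = 27 + 0.8·7 = 32.6; r = 32.1 − 32.6 = -0.5
N=8: Q̂ = 27 + 0.8·8 = 33.4; r = 32.4 − 33.4 = -1
N=9: Q̂ = 27 + 0.8·9 = 34.2; r = 34.2 − 34.2 = 0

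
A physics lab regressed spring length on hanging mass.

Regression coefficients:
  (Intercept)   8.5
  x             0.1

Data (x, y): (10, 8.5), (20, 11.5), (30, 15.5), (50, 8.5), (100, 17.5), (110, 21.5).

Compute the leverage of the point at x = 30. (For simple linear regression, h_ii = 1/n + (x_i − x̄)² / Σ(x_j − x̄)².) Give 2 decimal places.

x̄ = (10 + 20 + 30 + 50 + 100 + 110)/6 = 53.3333
Σ(x − x̄)² = 1877.78 + 1111.11 + 544.444 + 11.1111 + 2177.78 + 3211.11 = 8933.33
h = 1/6 + (-23.3333)²/8933.33 = 0.166667 + 0.0609453 = 0.23

h = 0.23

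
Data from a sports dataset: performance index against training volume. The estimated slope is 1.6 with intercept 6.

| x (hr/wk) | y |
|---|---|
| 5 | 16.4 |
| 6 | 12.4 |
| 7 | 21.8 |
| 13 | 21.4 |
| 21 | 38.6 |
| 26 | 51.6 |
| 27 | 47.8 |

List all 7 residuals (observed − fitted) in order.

2.4, -3.2, 4.6, -5.4, -1, 4, -1.4

x=5: ŷ = 6 + 1.6·5 = 14; r = 16.4 − 14 = 2.4
x=6: ŷ = 6 + 1.6·6 = 15.6; r = 12.4 − 15.6 = -3.2
x=7: ŷ = 6 + 1.6·7 = 17.2; r = 21.8 − 17.2 = 4.6
x=13: ŷ = 6 + 1.6·13 = 26.8; r = 21.4 − 26.8 = -5.4
x=21: ŷ = 6 + 1.6·21 = 39.6; r = 38.6 − 39.6 = -1
x=26: ŷ = 6 + 1.6·26 = 47.6; r = 51.6 − 47.6 = 4
x=27: ŷ = 6 + 1.6·27 = 49.2; r = 47.8 − 49.2 = -1.4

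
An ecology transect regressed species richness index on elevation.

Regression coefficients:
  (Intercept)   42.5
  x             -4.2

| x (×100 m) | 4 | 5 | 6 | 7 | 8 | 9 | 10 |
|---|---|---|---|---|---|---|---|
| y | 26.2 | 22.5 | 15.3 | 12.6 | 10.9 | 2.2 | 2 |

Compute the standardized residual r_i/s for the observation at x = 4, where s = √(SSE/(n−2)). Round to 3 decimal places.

x=4: ŷ = 42.5 − 4.2·4 = 25.7; r = 26.2 − 25.7 = 0.5
x=5: ŷ = 42.5 − 4.2·5 = 21.5; r = 22.5 − 21.5 = 1
x=6: ŷ = 42.5 − 4.2·6 = 17.3; r = 15.3 − 17.3 = -2
x=7: ŷ = 42.5 − 4.2·7 = 13.1; r = 12.6 − 13.1 = -0.5
x=8: ŷ = 42.5 − 4.2·8 = 8.9; r = 10.9 − 8.9 = 2
x=9: ŷ = 42.5 − 4.2·9 = 4.7; r = 2.2 − 4.7 = -2.5
x=10: ŷ = 42.5 − 4.2·10 = 0.5; r = 2 − 0.5 = 1.5
SSE = 0.25 + 1 + 4 + 0.25 + 4 + 6.25 + 2.25 = 18
s = √(18/5) = 1.89737
r/s = 0.5 / 1.89737 = 0.264

0.264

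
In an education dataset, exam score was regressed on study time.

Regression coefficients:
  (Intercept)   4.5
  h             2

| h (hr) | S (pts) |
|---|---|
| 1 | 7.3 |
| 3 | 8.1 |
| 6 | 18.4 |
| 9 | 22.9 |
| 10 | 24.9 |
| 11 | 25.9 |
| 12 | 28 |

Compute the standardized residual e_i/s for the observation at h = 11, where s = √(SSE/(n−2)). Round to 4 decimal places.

h=1: ŷ = 4.5 + 2·1 = 6.5; e = 7.3 − 6.5 = 0.8
h=3: ŷ = 4.5 + 2·3 = 10.5; e = 8.1 − 10.5 = -2.4
h=6: ŷ = 4.5 + 2·6 = 16.5; e = 18.4 − 16.5 = 1.9
h=9: ŷ = 4.5 + 2·9 = 22.5; e = 22.9 − 22.5 = 0.4
h=10: ŷ = 4.5 + 2·10 = 24.5; e = 24.9 − 24.5 = 0.4
h=11: ŷ = 4.5 + 2·11 = 26.5; e = 25.9 − 26.5 = -0.6
h=12: ŷ = 4.5 + 2·12 = 28.5; e = 28 − 28.5 = -0.5
SSE = 0.64 + 5.76 + 3.61 + 0.16 + 0.16 + 0.36 + 0.25 = 10.94
s = √(10.94/5) = 1.47919
e/s = -0.6 / 1.47919 = -0.4056

-0.4056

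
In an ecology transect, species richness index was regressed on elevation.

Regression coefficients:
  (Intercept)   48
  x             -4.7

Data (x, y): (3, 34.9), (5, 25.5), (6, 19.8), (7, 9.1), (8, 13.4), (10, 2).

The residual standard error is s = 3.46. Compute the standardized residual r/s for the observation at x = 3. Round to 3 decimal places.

0.289

ŷ = 48 − 4.7·3 = 33.9
r = 34.9 − 33.9 = 1
r/s = 1 / 3.46 = 0.289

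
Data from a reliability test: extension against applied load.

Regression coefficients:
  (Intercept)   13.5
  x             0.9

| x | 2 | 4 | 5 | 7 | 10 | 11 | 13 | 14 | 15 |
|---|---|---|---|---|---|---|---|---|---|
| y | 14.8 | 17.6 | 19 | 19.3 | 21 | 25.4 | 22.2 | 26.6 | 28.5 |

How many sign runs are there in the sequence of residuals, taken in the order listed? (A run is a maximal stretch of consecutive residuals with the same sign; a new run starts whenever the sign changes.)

x=2: ŷ = 13.5 + 0.9·2 = 15.3; e = 14.8 − 15.3 = -0.5
x=4: ŷ = 13.5 + 0.9·4 = 17.1; e = 17.6 − 17.1 = 0.5
x=5: ŷ = 13.5 + 0.9·5 = 18; e = 19 − 18 = 1
x=7: ŷ = 13.5 + 0.9·7 = 19.8; e = 19.3 − 19.8 = -0.5
x=10: ŷ = 13.5 + 0.9·10 = 22.5; e = 21 − 22.5 = -1.5
x=11: ŷ = 13.5 + 0.9·11 = 23.4; e = 25.4 − 23.4 = 2
x=13: ŷ = 13.5 + 0.9·13 = 25.2; e = 22.2 − 25.2 = -3
x=14: ŷ = 13.5 + 0.9·14 = 26.1; e = 26.6 − 26.1 = 0.5
x=15: ŷ = 13.5 + 0.9·15 = 27; e = 28.5 − 27 = 1.5
Signs: − + + − − + − + +
Runs: −×1, +×2, −×2, +×1, −×1, +×2 → 6

6 runs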